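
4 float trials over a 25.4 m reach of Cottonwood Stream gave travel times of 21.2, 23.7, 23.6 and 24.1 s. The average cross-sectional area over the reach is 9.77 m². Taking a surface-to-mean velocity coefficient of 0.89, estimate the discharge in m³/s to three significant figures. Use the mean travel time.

9.54 m³/s

t̄ = (21.2 + 23.7 + 23.6 + 24.1) / 4 = 23.15 s
v_surface = L / t̄ = 25.4 / 23.15 = 1.097 m/s
v_mean = 0.89 × 1.097 = 0.9765 m/s
Q = A × v_mean = 9.77 × 0.9765 = 9.540 m³/s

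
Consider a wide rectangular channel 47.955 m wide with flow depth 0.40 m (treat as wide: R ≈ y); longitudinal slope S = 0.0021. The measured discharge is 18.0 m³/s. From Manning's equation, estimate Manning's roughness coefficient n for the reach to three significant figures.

A = b·y = 47.955 × 0.40 = 19.18 m²
Wide channel: R ≈ y = 0.40 m
n = (1/Q)·A·R^(2/3)·S^(1/2) = (1/18.0) × 19.18 × 0.5429 × 0.04583 = 0.02651

0.0265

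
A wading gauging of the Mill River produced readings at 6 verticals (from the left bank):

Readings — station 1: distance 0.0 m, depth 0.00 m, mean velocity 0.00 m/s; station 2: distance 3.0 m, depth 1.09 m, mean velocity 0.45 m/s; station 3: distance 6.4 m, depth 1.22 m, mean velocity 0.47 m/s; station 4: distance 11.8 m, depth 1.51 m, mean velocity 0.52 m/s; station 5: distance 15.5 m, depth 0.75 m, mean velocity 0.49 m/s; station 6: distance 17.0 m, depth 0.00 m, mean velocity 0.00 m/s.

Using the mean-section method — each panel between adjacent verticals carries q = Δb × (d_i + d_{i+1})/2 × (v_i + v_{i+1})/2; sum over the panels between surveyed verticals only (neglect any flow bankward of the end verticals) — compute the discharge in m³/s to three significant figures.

Panel 1-2: Δb = 3 m, d̄ = (0.00+1.09)/2 = 0.545, v̄ = (0.00+0.45)/2 = 0.225 → q = 3×0.545×0.225 = 0.3679 m³/s
Panel 2-3: Δb = 3.4 m, d̄ = (1.09+1.22)/2 = 1.155, v̄ = (0.45+0.47)/2 = 0.46 → q = 3.4×1.155×0.46 = 1.806 m³/s
Panel 3-4: Δb = 5.4 m, d̄ = (1.22+1.51)/2 = 1.365, v̄ = (0.47+0.52)/2 = 0.495 → q = 5.4×1.365×0.495 = 3.649 m³/s
Panel 4-5: Δb = 3.7 m, d̄ = (1.51+0.75)/2 = 1.13, v̄ = (0.52+0.49)/2 = 0.505 → q = 3.7×1.13×0.505 = 2.111 m³/s
Panel 5-6: Δb = 1.5 m, d̄ = (0.75+0.00)/2 = 0.375, v̄ = (0.49+0.00)/2 = 0.245 → q = 1.5×0.375×0.245 = 0.1378 m³/s
Q = Σ q = 8.072 m³/s

8.07 m³/s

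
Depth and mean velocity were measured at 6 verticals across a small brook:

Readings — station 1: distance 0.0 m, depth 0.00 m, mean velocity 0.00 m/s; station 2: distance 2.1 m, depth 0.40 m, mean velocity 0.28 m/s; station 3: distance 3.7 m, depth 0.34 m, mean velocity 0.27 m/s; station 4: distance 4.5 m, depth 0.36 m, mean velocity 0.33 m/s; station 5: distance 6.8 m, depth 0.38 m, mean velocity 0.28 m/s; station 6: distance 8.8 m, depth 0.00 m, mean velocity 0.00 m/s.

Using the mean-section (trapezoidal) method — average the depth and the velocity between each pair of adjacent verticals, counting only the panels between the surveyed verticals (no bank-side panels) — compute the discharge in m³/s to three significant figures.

0.618 m³/s

Panel 1-2: Δb = 2.1 m, d̄ = (0.00+0.40)/2 = 0.2, v̄ = (0.00+0.28)/2 = 0.14 → q = 2.1×0.2×0.14 = 0.05880 m³/s
Panel 2-3: Δb = 1.6 m, d̄ = (0.40+0.34)/2 = 0.37, v̄ = (0.28+0.27)/2 = 0.275 → q = 1.6×0.37×0.275 = 0.1628 m³/s
Panel 3-4: Δb = 0.8 m, d̄ = (0.34+0.36)/2 = 0.35, v̄ = (0.27+0.33)/2 = 0.3 → q = 0.8×0.35×0.3 = 0.08400 m³/s
Panel 4-5: Δb = 2.3 m, d̄ = (0.36+0.38)/2 = 0.37, v̄ = (0.33+0.28)/2 = 0.305 → q = 2.3×0.37×0.305 = 0.2596 m³/s
Panel 5-6: Δb = 2 m, d̄ = (0.38+0.00)/2 = 0.19, v̄ = (0.28+0.00)/2 = 0.14 → q = 2×0.19×0.14 = 0.05320 m³/s
Q = Σ q = 0.6184 m³/s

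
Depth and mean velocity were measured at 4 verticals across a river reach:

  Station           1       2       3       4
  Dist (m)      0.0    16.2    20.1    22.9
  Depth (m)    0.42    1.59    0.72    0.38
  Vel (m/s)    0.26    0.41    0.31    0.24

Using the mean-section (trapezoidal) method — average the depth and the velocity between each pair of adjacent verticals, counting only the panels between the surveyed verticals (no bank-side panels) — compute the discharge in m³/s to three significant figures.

Panel 1-2: Δb = 16.2 m, d̄ = (0.42+1.59)/2 = 1.005, v̄ = (0.26+0.41)/2 = 0.335 → q = 16.2×1.005×0.335 = 5.454 m³/s
Panel 2-3: Δb = 3.9 m, d̄ = (1.59+0.72)/2 = 1.155, v̄ = (0.41+0.31)/2 = 0.36 → q = 3.9×1.155×0.36 = 1.622 m³/s
Panel 3-4: Δb = 2.8 m, d̄ = (0.72+0.38)/2 = 0.55, v̄ = (0.31+0.24)/2 = 0.275 → q = 2.8×0.55×0.275 = 0.4235 m³/s
Q = Σ q = 7.499 m³/s

7.50 m³/s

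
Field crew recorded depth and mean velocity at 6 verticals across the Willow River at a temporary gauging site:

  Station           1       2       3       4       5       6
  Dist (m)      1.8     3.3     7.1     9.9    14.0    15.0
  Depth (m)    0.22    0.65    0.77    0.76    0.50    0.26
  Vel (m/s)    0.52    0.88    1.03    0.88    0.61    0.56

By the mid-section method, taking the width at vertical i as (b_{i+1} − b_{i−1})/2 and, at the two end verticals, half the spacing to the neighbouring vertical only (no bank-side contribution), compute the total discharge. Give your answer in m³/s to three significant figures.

w_1 = (3.3 − 1.8)/2 = 0.75 m; q_1 = 0.52 × 0.22 × 0.75 = 0.08580 m³/s
w_2 = (7.1 − 1.8)/2 = 2.65 m; q_2 = 0.88 × 0.65 × 2.65 = 1.516 m³/s
w_3 = (9.9 − 3.3)/2 = 3.3 m; q_3 = 1.03 × 0.77 × 3.3 = 2.617 m³/s
w_4 = (14.0 − 7.1)/2 = 3.45 m; q_4 = 0.88 × 0.76 × 3.45 = 2.307 m³/s
w_5 = (15.0 − 9.9)/2 = 2.55 m; q_5 = 0.61 × 0.50 × 2.55 = 0.7778 m³/s
w_6 = (15.0 − 14.0)/2 = 0.5 m; q_6 = 0.56 × 0.26 × 0.5 = 0.07280 m³/s
Q = Σ qᵢ = 7.377 m³/s

7.38 m³/s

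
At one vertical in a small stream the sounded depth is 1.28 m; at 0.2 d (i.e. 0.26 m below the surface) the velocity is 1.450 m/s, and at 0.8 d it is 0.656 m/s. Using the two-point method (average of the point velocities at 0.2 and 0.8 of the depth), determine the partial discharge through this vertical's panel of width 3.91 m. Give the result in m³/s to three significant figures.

5.27 m³/s

v̄ = (1.450 + 0.656) / 2 = 1.053 m/s
q = v̄ × d × w = 1.053 × 1.28 × 3.91 = 5.270 m³/s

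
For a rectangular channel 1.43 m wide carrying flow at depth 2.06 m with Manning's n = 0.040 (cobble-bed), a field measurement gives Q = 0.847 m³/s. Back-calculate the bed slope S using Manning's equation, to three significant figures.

0.000308

A = b·y = 1.43 × 2.06 = 2.946 m²
P = b + 2y = 1.43 + 2×2.06 = 5.550 m
R = A/P = 2.946/5.550 = 0.5308 m
S = (Q·n / (1·A·R^(2/3)))² = (0.847×0.040 / (1×2.946×0.6556))² = 0.0003078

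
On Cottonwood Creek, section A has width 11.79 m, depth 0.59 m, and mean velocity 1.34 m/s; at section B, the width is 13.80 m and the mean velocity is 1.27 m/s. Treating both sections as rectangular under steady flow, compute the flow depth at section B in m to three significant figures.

Q = A₁V₁ = (11.79×0.59) × 1.34 = 9.321 m³/s
d₂ = Q/(b₂ V₂) = 9.321/(13.80×1.27) = 0.5318 m

0.532 m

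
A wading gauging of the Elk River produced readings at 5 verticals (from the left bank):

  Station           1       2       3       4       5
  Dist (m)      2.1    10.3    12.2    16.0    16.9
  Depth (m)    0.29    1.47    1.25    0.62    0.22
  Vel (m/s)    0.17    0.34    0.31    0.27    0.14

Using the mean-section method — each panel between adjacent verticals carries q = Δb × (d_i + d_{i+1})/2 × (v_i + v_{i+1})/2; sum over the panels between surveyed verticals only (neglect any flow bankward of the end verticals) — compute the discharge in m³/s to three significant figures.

Panel 1-2: Δb = 8.2 m, d̄ = (0.29+1.47)/2 = 0.88, v̄ = (0.17+0.34)/2 = 0.255 → q = 8.2×0.88×0.255 = 1.840 m³/s
Panel 2-3: Δb = 1.9 m, d̄ = (1.47+1.25)/2 = 1.36, v̄ = (0.34+0.31)/2 = 0.325 → q = 1.9×1.36×0.325 = 0.8398 m³/s
Panel 3-4: Δb = 3.8 m, d̄ = (1.25+0.62)/2 = 0.935, v̄ = (0.31+0.27)/2 = 0.29 → q = 3.8×0.935×0.29 = 1.030 m³/s
Panel 4-5: Δb = 0.9 m, d̄ = (0.62+0.22)/2 = 0.42, v̄ = (0.27+0.14)/2 = 0.205 → q = 0.9×0.42×0.205 = 0.07749 m³/s
Q = Σ q = 3.788 m³/s

3.79 m³/s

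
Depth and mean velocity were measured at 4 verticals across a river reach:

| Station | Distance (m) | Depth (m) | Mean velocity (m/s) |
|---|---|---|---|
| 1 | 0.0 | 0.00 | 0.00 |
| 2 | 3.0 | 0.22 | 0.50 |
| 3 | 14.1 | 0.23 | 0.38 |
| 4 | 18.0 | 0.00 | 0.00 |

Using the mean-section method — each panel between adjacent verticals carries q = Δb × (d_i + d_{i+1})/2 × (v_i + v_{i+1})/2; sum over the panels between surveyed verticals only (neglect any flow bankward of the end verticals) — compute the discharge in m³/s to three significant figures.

1.27 m³/s

Panel 1-2: Δb = 3 m, d̄ = (0.00+0.22)/2 = 0.11, v̄ = (0.00+0.50)/2 = 0.25 → q = 3×0.11×0.25 = 0.08250 m³/s
Panel 2-3: Δb = 11.1 m, d̄ = (0.22+0.23)/2 = 0.225, v̄ = (0.50+0.38)/2 = 0.44 → q = 11.1×0.225×0.44 = 1.099 m³/s
Panel 3-4: Δb = 3.9 m, d̄ = (0.23+0.00)/2 = 0.115, v̄ = (0.38+0.00)/2 = 0.19 → q = 3.9×0.115×0.19 = 0.08522 m³/s
Q = Σ q = 1.267 m³/s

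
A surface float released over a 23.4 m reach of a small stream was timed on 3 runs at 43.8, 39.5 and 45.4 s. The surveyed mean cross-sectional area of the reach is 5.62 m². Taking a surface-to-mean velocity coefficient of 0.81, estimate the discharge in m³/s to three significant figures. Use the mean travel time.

2.48 m³/s

t̄ = (43.8 + 39.5 + 45.4) / 3 = 42.9 s
v_surface = L / t̄ = 23.4 / 42.9 = 0.5455 m/s
v_mean = 0.81 × 0.5455 = 0.4418 m/s
Q = A × v_mean = 5.62 × 0.4418 = 2.483 m³/s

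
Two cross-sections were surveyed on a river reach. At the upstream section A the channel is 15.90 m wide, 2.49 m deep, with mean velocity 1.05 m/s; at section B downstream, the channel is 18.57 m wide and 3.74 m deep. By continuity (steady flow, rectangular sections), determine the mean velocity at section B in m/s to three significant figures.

Q = A₁V₁ = (15.90×2.49) × 1.05 = 41.57 m³/s
A₂ = 18.57 × 3.74 = 69.45 m²
V₂ = Q/A₂ = 41.57/69.45 = 0.5986 m/s

0.599 m/s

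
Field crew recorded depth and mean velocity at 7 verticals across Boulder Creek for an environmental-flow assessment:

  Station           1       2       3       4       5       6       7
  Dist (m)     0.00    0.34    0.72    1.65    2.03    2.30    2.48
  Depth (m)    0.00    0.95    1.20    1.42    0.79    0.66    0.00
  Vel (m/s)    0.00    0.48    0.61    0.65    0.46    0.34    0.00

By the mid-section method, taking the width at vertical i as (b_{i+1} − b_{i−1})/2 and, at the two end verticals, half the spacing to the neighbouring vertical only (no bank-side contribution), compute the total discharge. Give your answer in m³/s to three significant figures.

1.42 m³/s

w_2 = (0.72 − 0.00)/2 = 0.36 m; q_2 = 0.48 × 0.95 × 0.36 = 0.1642 m³/s
w_3 = (1.65 − 0.34)/2 = 0.655 m; q_3 = 0.61 × 1.20 × 0.655 = 0.4795 m³/s
w_4 = (2.03 − 0.72)/2 = 0.655 m; q_4 = 0.65 × 1.42 × 0.655 = 0.6046 m³/s
w_5 = (2.30 − 1.65)/2 = 0.325 m; q_5 = 0.46 × 0.79 × 0.325 = 0.1181 m³/s
w_6 = (2.48 − 2.03)/2 = 0.225 m; q_6 = 0.34 × 0.66 × 0.225 = 0.05049 m³/s
Stations 1, 7 contribute zero (depth or velocity is 0).
Q = Σ qᵢ = 1.417 m³/s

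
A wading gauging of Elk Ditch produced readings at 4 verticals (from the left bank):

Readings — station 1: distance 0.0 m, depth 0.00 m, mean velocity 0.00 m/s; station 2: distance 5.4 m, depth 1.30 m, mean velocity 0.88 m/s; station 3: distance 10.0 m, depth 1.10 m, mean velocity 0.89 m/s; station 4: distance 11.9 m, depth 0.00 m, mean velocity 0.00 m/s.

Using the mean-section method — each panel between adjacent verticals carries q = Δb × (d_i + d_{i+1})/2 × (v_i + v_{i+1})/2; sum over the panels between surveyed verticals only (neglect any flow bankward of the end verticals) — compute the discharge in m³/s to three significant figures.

Panel 1-2: Δb = 5.4 m, d̄ = (0.00+1.30)/2 = 0.65, v̄ = (0.00+0.88)/2 = 0.44 → q = 5.4×0.65×0.44 = 1.544 m³/s
Panel 2-3: Δb = 4.6 m, d̄ = (1.30+1.10)/2 = 1.2, v̄ = (0.88+0.89)/2 = 0.885 → q = 4.6×1.2×0.885 = 4.885 m³/s
Panel 3-4: Δb = 1.9 m, d̄ = (1.10+0.00)/2 = 0.55, v̄ = (0.89+0.00)/2 = 0.445 → q = 1.9×0.55×0.445 = 0.4650 m³/s
Q = Σ q = 6.895 m³/s

6.89 m³/s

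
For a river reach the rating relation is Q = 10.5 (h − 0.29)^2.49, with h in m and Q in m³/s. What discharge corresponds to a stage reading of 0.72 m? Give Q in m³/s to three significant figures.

Q = 10.5 × (0.72 − 0.29)^2.49 = 10.5 × 0.43^2.49 = 1.284 m³/s

1.28 m³/s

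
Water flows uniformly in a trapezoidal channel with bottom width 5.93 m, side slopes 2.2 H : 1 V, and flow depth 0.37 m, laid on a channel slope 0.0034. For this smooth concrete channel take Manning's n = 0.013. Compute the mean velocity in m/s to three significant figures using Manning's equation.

A = (b + z·y)·y = (5.93 + 2.2×0.37)×0.37 = 2.495 m²
P = b + 2y√(1+z²) = 5.93 + 2×0.37×√(1+2.2²) = 7.718 m
R = A/P = 2.495/7.718 = 0.3233 m
Q = (1/n)·A·R^(2/3)·S^(1/2) = (1/0.013) × 2.495 × 0.3233^(2/3) × 0.0034^(1/2) = 5.272 m³/s
V = Q/A = 5.272/2.495 = 2.113 m/s

2.11 m/s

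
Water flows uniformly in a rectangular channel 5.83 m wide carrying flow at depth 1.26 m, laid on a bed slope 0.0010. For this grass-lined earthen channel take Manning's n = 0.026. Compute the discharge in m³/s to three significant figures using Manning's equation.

8.20 m³/s

A = b·y = 5.83 × 1.26 = 7.346 m²
P = b + 2y = 5.83 + 2×1.26 = 8.350 m
R = A/P = 7.346/8.350 = 0.8797 m
Q = (1/n)·A·R^(2/3)·S^(1/2) = (1/0.026) × 7.346 × 0.8797^(2/3) × 0.0010^(1/2) = 8.203 m³/s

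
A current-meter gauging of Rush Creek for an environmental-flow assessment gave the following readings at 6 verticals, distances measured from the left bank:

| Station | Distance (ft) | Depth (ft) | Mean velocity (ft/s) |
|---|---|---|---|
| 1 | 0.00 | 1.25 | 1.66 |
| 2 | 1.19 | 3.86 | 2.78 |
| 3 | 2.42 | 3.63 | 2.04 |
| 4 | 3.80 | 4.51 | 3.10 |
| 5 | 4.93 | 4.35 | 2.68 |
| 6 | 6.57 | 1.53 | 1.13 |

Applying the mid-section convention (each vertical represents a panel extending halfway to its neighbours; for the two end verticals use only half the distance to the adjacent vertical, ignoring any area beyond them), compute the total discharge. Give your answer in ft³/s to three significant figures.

59.0 ft³/s

w_1 = (1.19 − 0.00)/2 = 0.595 ft; q_1 = 1.66 × 1.25 × 0.595 = 1.235 ft³/s
w_2 = (2.42 − 0.00)/2 = 1.21 ft; q_2 = 2.78 × 3.86 × 1.21 = 12.98 ft³/s
w_3 = (3.80 − 1.19)/2 = 1.305 ft; q_3 = 2.04 × 3.63 × 1.305 = 9.664 ft³/s
w_4 = (4.93 − 2.42)/2 = 1.255 ft; q_4 = 3.10 × 4.51 × 1.255 = 17.55 ft³/s
w_5 = (6.57 − 3.80)/2 = 1.385 ft; q_5 = 2.68 × 4.35 × 1.385 = 16.15 ft³/s
w_6 = (6.57 − 4.93)/2 = 0.82 ft; q_6 = 1.13 × 1.53 × 0.82 = 1.418 ft³/s
Q = Σ qᵢ = 58.99 ft³/s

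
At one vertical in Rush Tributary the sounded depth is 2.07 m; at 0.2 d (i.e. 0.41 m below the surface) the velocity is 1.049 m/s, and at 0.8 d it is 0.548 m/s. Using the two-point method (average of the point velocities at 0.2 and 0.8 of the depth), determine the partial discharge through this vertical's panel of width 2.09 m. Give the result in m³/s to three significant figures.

v̄ = (1.049 + 0.548) / 2 = 0.7985 m/s
q = v̄ × d × w = 0.7985 × 2.07 × 2.09 = 3.455 m³/s

3.45 m³/s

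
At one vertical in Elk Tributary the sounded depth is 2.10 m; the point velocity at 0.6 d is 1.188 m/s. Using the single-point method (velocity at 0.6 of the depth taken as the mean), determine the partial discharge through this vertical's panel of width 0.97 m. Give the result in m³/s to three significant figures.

2.42 m³/s

v̄ = v₀.₆ = 1.188 m/s
q = v̄ × d × w = 1.188 × 2.10 × 0.97 = 2.420 m³/s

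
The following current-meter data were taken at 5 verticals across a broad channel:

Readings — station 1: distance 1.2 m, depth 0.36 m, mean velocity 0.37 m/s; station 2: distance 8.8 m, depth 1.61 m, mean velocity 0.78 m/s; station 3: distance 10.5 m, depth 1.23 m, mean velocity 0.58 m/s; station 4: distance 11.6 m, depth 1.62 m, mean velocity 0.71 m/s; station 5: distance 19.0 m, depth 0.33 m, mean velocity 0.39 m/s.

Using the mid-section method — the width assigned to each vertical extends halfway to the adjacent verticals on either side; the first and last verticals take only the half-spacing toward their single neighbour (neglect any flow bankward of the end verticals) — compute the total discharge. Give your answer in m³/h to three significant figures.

w_1 = (8.8 − 1.2)/2 = 3.8 m; q_1 = 0.37 × 0.36 × 3.8 = 0.5062 m³/s
w_2 = (10.5 − 1.2)/2 = 4.65 m; q_2 = 0.78 × 1.61 × 4.65 = 5.839 m³/s
w_3 = (11.6 − 8.8)/2 = 1.4 m; q_3 = 0.58 × 1.23 × 1.4 = 0.9988 m³/s
w_4 = (19.0 − 10.5)/2 = 4.25 m; q_4 = 0.71 × 1.62 × 4.25 = 4.888 m³/s
w_5 = (19.0 − 11.6)/2 = 3.7 m; q_5 = 0.39 × 0.33 × 3.7 = 0.4762 m³/s
Q = Σ qᵢ = 12.71 m³/s
= 12.71 × 3600 = 45750 m³/h

45800 m³/h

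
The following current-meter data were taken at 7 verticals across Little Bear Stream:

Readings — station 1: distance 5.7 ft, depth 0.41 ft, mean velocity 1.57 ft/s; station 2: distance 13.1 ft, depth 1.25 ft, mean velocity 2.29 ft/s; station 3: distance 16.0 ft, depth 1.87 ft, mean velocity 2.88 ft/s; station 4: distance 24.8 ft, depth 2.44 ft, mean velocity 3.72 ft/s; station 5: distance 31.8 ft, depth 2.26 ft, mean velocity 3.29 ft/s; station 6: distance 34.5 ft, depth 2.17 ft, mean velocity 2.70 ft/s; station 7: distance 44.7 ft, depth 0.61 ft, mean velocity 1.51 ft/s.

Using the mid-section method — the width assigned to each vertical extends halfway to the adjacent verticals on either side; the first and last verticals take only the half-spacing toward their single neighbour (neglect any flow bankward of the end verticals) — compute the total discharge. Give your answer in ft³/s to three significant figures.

199 ft³/s

w_1 = (13.1 − 5.7)/2 = 3.7 ft; q_1 = 1.57 × 0.41 × 3.7 = 2.382 ft³/s
w_2 = (16.0 − 5.7)/2 = 5.15 ft; q_2 = 2.29 × 1.25 × 5.15 = 14.74 ft³/s
w_3 = (24.8 − 13.1)/2 = 5.85 ft; q_3 = 2.88 × 1.87 × 5.85 = 31.51 ft³/s
w_4 = (31.8 − 16.0)/2 = 7.9 ft; q_4 = 3.72 × 2.44 × 7.9 = 71.71 ft³/s
w_5 = (34.5 − 24.8)/2 = 4.85 ft; q_5 = 3.29 × 2.26 × 4.85 = 36.06 ft³/s
w_6 = (44.7 − 31.8)/2 = 6.45 ft; q_6 = 2.70 × 2.17 × 6.45 = 37.79 ft³/s
w_7 = (44.7 − 34.5)/2 = 5.1 ft; q_7 = 1.51 × 0.61 × 5.1 = 4.698 ft³/s
Q = Σ qᵢ = 198.9 ft³/s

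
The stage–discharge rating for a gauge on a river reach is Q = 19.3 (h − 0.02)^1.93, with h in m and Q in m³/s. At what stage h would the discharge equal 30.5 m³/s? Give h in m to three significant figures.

1.29 m

h − h₀ = (Q/C)^(1/b) = (30.5/19.3)^(1/1.93) = 1.268 m
h = 0.02 + 1.268 = 1.288 m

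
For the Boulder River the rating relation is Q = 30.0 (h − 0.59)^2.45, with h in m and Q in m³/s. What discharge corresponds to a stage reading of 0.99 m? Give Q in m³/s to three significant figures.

Q = 30.0 × (0.99 − 0.59)^2.45 = 30.0 × 0.4^2.45 = 3.178 m³/s

3.18 m³/s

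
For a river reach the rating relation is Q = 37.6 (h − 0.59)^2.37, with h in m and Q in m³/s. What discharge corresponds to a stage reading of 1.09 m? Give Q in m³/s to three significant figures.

7.27 m³/s

Q = 37.6 × (1.09 − 0.59)^2.37 = 37.6 × 0.5^2.37 = 7.274 m³/s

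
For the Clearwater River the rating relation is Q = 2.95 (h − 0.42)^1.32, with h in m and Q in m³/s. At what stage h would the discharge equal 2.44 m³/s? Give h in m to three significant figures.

1.29 m

h − h₀ = (Q/C)^(1/b) = (2.44/2.95)^(1/1.32) = 0.8661 m
h = 0.42 + 0.8661 = 1.286 m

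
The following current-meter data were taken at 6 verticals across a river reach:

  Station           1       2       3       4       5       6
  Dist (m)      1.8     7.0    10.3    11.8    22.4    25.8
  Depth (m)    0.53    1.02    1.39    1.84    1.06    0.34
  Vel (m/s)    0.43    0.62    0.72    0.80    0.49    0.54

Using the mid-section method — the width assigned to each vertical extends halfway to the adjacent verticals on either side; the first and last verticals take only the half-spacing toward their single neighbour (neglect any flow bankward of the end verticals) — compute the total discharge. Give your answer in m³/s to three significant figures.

18.5 m³/s

w_1 = (7.0 − 1.8)/2 = 2.6 m; q_1 = 0.43 × 0.53 × 2.6 = 0.5925 m³/s
w_2 = (10.3 − 1.8)/2 = 4.25 m; q_2 = 0.62 × 1.02 × 4.25 = 2.688 m³/s
w_3 = (11.8 − 7.0)/2 = 2.4 m; q_3 = 0.72 × 1.39 × 2.4 = 2.402 m³/s
w_4 = (22.4 − 10.3)/2 = 6.05 m; q_4 = 0.80 × 1.84 × 6.05 = 8.906 m³/s
w_5 = (25.8 − 11.8)/2 = 7 m; q_5 = 0.49 × 1.06 × 7 = 3.636 m³/s
w_6 = (25.8 − 22.4)/2 = 1.7 m; q_6 = 0.54 × 0.34 × 1.7 = 0.3121 m³/s
Q = Σ qᵢ = 18.54 m³/s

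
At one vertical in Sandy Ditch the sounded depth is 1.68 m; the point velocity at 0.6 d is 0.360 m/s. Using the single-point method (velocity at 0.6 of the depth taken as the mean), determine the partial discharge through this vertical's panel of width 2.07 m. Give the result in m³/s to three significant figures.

v̄ = v₀.₆ = 0.360 m/s
q = v̄ × d × w = 0.3600 × 1.68 × 2.07 = 1.252 m³/s

1.25 m³/s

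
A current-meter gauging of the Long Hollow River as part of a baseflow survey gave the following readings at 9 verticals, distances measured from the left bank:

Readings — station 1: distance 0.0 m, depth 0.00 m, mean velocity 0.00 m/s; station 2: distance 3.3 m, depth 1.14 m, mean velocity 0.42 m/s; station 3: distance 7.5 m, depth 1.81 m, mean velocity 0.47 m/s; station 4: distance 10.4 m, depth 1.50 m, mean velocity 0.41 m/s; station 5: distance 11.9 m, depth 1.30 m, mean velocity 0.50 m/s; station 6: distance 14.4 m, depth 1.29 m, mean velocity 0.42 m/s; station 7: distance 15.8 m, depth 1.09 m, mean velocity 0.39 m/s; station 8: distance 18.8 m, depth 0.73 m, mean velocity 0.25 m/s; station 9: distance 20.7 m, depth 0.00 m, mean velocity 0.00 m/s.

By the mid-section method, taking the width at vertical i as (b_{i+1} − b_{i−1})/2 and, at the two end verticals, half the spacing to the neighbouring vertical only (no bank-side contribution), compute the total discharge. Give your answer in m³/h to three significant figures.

w_2 = (7.5 − 0.0)/2 = 3.75 m; q_2 = 0.42 × 1.14 × 3.75 = 1.796 m³/s
w_3 = (10.4 − 3.3)/2 = 3.55 m; q_3 = 0.47 × 1.81 × 3.55 = 3.020 m³/s
w_4 = (11.9 − 7.5)/2 = 2.2 m; q_4 = 0.41 × 1.50 × 2.2 = 1.353 m³/s
w_5 = (14.4 − 10.4)/2 = 2 m; q_5 = 0.50 × 1.30 × 2 = 1.300 m³/s
w_6 = (15.8 − 11.9)/2 = 1.95 m; q_6 = 0.42 × 1.29 × 1.95 = 1.057 m³/s
w_7 = (18.8 − 14.4)/2 = 2.2 m; q_7 = 0.39 × 1.09 × 2.2 = 0.9352 m³/s
w_8 = (20.7 − 15.8)/2 = 2.45 m; q_8 = 0.25 × 0.73 × 2.45 = 0.4471 m³/s
Stations 1, 9 contribute zero (depth or velocity is 0).
Q = Σ qᵢ = 9.907 m³/s
= 9.907 × 3600 = 35670 m³/h

35700 m³/h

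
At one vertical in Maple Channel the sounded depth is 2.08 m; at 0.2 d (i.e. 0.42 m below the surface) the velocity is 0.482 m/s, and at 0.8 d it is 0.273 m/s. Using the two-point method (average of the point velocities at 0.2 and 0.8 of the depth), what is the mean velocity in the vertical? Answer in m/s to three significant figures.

0.378 m/s

v̄ = (0.482 + 0.273) / 2 = 0.3775 m/s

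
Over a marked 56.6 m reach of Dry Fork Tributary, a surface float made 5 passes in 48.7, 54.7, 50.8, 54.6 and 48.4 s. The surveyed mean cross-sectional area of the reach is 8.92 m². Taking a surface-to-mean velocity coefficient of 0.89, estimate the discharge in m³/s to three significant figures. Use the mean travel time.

8.74 m³/s

t̄ = (48.7 + 54.7 + 50.8 + 54.6 + 48.4) / 5 = 51.44 s
v_surface = L / t̄ = 56.6 / 51.44 = 1.100 m/s
v_mean = 0.89 × 1.100 = 0.9793 m/s
Q = A × v_mean = 8.92 × 0.9793 = 8.735 m³/s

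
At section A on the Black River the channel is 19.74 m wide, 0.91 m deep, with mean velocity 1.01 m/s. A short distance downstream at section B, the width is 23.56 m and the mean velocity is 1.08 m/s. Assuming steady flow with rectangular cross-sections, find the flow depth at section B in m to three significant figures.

Q = A₁V₁ = (19.74×0.91) × 1.01 = 18.14 m³/s
d₂ = Q/(b₂ V₂) = 18.14/(23.56×1.08) = 0.7130 m

0.713 m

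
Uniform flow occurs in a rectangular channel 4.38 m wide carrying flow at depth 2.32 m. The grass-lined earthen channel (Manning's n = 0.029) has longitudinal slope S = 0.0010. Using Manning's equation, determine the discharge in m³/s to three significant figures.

A = b·y = 4.38 × 2.32 = 10.16 m²
P = b + 2y = 4.38 + 2×2.32 = 9.020 m
R = A/P = 10.16/9.020 = 1.127 m
Q = (1/n)·A·R^(2/3)·S^(1/2) = (1/0.029) × 10.16 × 1.127^(2/3) × 0.0010^(1/2) = 12.00 m³/s

12.0 m³/s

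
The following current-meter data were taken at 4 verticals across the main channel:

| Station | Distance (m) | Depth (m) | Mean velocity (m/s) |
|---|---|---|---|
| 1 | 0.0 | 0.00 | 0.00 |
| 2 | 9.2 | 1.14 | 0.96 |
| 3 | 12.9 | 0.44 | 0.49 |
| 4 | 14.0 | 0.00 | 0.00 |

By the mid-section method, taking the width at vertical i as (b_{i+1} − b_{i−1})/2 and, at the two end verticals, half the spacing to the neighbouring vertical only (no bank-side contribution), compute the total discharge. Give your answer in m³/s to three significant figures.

w_2 = (12.9 − 0.0)/2 = 6.45 m; q_2 = 0.96 × 1.14 × 6.45 = 7.059 m³/s
w_3 = (14.0 − 9.2)/2 = 2.4 m; q_3 = 0.49 × 0.44 × 2.4 = 0.5174 m³/s
Stations 1, 4 contribute zero (depth or velocity is 0).
Q = Σ qᵢ = 7.576 m³/s

7.58 m³/s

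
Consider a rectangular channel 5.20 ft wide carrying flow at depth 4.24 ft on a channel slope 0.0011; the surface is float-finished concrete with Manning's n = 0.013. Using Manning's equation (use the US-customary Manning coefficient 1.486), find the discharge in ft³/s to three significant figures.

115 ft³/s

A = b·y = 5.20 × 4.24 = 22.05 ft²
P = b + 2y = 5.20 + 2×4.24 = 13.68 ft
R = A/P = 22.05/13.68 = 1.612 ft
Q = (1.486/n)·A·R^(2/3)·S^(1/2) = (1.486/0.013) × 22.05 × 1.612^(2/3) × 0.0011^(1/2) = 114.9 ft³/s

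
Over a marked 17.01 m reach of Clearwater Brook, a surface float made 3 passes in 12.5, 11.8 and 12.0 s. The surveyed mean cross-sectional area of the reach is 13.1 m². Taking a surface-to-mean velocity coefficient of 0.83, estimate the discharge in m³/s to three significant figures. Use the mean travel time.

15.3 m³/s

t̄ = (12.5 + 11.8 + 12.0) / 3 = 12.1 s
v_surface = L / t̄ = 17.01 / 12.1 = 1.406 m/s
v_mean = 0.83 × 1.406 = 1.167 m/s
Q = A × v_mean = 13.1 × 1.167 = 15.29 m³/s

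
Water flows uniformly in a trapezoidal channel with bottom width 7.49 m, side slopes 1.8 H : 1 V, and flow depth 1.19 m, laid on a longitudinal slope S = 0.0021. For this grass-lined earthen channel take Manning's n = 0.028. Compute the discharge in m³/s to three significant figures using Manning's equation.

17.8 m³/s

A = (b + z·y)·y = (7.49 + 1.8×1.19)×1.19 = 11.46 m²
P = b + 2y√(1+z²) = 7.49 + 2×1.19×√(1+1.8²) = 12.39 m
R = A/P = 11.46/12.39 = 0.9251 m
Q = (1/n)·A·R^(2/3)·S^(1/2) = (1/0.028) × 11.46 × 0.9251^(2/3) × 0.0021^(1/2) = 17.81 m³/s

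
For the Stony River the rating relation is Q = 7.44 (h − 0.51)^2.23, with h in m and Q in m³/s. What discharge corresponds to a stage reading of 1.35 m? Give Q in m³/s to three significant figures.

Q = 7.44 × (1.35 − 0.51)^2.23 = 7.44 × 0.84^2.23 = 5.043 m³/s

5.04 m³/s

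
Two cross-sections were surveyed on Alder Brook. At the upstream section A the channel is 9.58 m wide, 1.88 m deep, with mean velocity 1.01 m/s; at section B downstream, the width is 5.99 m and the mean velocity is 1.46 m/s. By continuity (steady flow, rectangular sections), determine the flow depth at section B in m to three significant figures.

Q = A₁V₁ = (9.58×1.88) × 1.01 = 18.19 m³/s
d₂ = Q/(b₂ V₂) = 18.19/(5.99×1.46) = 2.080 m

2.08 m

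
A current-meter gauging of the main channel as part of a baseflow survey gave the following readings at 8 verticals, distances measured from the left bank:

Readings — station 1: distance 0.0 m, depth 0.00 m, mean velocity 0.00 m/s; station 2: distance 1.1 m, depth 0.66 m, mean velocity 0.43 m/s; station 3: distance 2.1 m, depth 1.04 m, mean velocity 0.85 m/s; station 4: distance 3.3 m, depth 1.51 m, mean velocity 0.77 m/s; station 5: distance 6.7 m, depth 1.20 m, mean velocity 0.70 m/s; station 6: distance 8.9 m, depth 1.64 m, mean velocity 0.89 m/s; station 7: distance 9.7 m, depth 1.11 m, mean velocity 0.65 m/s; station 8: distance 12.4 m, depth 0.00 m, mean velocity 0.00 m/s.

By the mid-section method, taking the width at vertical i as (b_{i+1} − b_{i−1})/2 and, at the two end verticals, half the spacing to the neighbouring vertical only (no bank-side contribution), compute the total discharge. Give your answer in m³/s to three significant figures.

9.75 m³/s

w_2 = (2.1 − 0.0)/2 = 1.05 m; q_2 = 0.43 × 0.66 × 1.05 = 0.2980 m³/s
w_3 = (3.3 − 1.1)/2 = 1.1 m; q_3 = 0.85 × 1.04 × 1.1 = 0.9724 m³/s
w_4 = (6.7 − 2.1)/2 = 2.3 m; q_4 = 0.77 × 1.51 × 2.3 = 2.674 m³/s
w_5 = (8.9 − 3.3)/2 = 2.8 m; q_5 = 0.70 × 1.20 × 2.8 = 2.352 m³/s
w_6 = (9.7 − 6.7)/2 = 1.5 m; q_6 = 0.89 × 1.64 × 1.5 = 2.189 m³/s
w_7 = (12.4 − 8.9)/2 = 1.75 m; q_7 = 0.65 × 1.11 × 1.75 = 1.263 m³/s
Stations 1, 8 contribute zero (depth or velocity is 0).
Q = Σ qᵢ = 9.749 m³/s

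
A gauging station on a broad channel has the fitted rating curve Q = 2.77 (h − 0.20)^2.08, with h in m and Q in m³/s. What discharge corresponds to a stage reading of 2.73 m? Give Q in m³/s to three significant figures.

Q = 2.77 × (2.73 − 0.20)^2.08 = 2.77 × 2.53^2.08 = 19.10 m³/s

19.1 m³/s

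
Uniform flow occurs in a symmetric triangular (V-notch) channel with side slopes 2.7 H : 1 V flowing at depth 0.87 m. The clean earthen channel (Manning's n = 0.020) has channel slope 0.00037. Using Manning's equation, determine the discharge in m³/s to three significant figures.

A = z·y² = 2.7×0.87² = 2.044 m²
P = 2y√(1+z²) = 2×0.87×√(1+2.7²) = 5.010 m
R = A/P = 2.044/5.010 = 0.4079 m
Q = (1/n)·A·R^(2/3)·S^(1/2) = (1/0.020) × 2.044 × 0.4079^(2/3) × 0.00037^(1/2) = 1.081 m³/s

1.08 m³/s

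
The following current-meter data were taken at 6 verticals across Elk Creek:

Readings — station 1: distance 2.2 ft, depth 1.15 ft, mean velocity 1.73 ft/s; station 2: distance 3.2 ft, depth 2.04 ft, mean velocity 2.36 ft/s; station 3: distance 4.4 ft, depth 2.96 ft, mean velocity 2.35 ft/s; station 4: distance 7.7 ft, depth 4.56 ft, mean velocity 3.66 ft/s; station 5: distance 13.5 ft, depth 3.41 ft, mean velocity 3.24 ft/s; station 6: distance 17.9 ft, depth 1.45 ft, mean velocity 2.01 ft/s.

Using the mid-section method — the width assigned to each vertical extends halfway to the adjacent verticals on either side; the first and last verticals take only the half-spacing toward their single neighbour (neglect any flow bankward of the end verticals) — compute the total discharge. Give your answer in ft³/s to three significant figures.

161 ft³/s

w_1 = (3.2 − 2.2)/2 = 0.5 ft; q_1 = 1.73 × 1.15 × 0.5 = 0.9948 ft³/s
w_2 = (4.4 − 2.2)/2 = 1.1 ft; q_2 = 2.36 × 2.04 × 1.1 = 5.296 ft³/s
w_3 = (7.7 − 3.2)/2 = 2.25 ft; q_3 = 2.35 × 2.96 × 2.25 = 15.65 ft³/s
w_4 = (13.5 − 4.4)/2 = 4.55 ft; q_4 = 3.66 × 4.56 × 4.55 = 75.94 ft³/s
w_5 = (17.9 − 7.7)/2 = 5.1 ft; q_5 = 3.24 × 3.41 × 5.1 = 56.35 ft³/s
w_6 = (17.9 − 13.5)/2 = 2.2 ft; q_6 = 2.01 × 1.45 × 2.2 = 6.412 ft³/s
Q = Σ qᵢ = 160.6 ft³/s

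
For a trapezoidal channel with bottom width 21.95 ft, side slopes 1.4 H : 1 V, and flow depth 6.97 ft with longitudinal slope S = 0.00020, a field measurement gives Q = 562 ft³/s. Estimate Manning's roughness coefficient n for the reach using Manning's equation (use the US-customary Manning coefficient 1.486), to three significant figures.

0.0236

A = (b + z·y)·y = (21.95 + 1.4×6.97)×6.97 = 221.0 ft²
P = b + 2y√(1+z²) = 21.95 + 2×6.97×√(1+1.4²) = 45.93 ft
R = A/P = 221.0/45.93 = 4.811 ft
n = (1.486/Q)·A·R^(2/3)·S^(1/2) = (1.486/562) × 221.0 × 2.850 × 0.01414 = 0.02355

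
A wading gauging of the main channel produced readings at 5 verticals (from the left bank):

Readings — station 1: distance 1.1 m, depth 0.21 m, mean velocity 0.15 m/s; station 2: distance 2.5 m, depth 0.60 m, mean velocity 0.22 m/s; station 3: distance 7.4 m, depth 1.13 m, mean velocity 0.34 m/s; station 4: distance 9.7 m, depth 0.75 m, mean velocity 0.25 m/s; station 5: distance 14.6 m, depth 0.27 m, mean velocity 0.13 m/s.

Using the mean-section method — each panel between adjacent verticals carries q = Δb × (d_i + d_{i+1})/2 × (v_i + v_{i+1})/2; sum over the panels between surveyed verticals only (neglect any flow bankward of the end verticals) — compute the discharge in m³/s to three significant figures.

Panel 1-2: Δb = 1.4 m, d̄ = (0.21+0.60)/2 = 0.405, v̄ = (0.15+0.22)/2 = 0.185 → q = 1.4×0.405×0.185 = 0.1049 m³/s
Panel 2-3: Δb = 4.9 m, d̄ = (0.60+1.13)/2 = 0.865, v̄ = (0.22+0.34)/2 = 0.28 → q = 4.9×0.865×0.28 = 1.187 m³/s
Panel 3-4: Δb = 2.3 m, d̄ = (1.13+0.75)/2 = 0.94, v̄ = (0.34+0.25)/2 = 0.295 → q = 2.3×0.94×0.295 = 0.6378 m³/s
Panel 4-5: Δb = 4.9 m, d̄ = (0.75+0.27)/2 = 0.51, v̄ = (0.25+0.13)/2 = 0.19 → q = 4.9×0.51×0.19 = 0.4748 m³/s
Q = Σ q = 2.404 m³/s

2.40 m³/s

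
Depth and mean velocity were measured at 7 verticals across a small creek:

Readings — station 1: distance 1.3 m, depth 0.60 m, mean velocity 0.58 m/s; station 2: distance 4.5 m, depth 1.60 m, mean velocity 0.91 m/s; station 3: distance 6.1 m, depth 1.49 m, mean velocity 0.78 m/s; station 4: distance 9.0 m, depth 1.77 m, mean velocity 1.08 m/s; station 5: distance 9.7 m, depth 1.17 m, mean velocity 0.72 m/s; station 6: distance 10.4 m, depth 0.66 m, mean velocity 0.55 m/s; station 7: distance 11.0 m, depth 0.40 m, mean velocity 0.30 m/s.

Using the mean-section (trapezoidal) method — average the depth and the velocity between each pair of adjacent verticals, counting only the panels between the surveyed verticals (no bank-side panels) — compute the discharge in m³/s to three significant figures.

Panel 1-2: Δb = 3.2 m, d̄ = (0.60+1.60)/2 = 1.1, v̄ = (0.58+0.91)/2 = 0.745 → q = 3.2×1.1×0.745 = 2.622 m³/s
Panel 2-3: Δb = 1.6 m, d̄ = (1.60+1.49)/2 = 1.545, v̄ = (0.91+0.78)/2 = 0.845 → q = 1.6×1.545×0.845 = 2.089 m³/s
Panel 3-4: Δb = 2.9 m, d̄ = (1.49+1.77)/2 = 1.63, v̄ = (0.78+1.08)/2 = 0.93 → q = 2.9×1.63×0.93 = 4.396 m³/s
Panel 4-5: Δb = 0.7 m, d̄ = (1.77+1.17)/2 = 1.47, v̄ = (1.08+0.72)/2 = 0.9 → q = 0.7×1.47×0.9 = 0.9261 m³/s
Panel 5-6: Δb = 0.7 m, d̄ = (1.17+0.66)/2 = 0.915, v̄ = (0.72+0.55)/2 = 0.635 → q = 0.7×0.915×0.635 = 0.4067 m³/s
Panel 6-7: Δb = 0.6 m, d̄ = (0.66+0.40)/2 = 0.53, v̄ = (0.55+0.30)/2 = 0.425 → q = 0.6×0.53×0.425 = 0.1352 m³/s
Q = Σ q = 10.58 m³/s

10.6 m³/s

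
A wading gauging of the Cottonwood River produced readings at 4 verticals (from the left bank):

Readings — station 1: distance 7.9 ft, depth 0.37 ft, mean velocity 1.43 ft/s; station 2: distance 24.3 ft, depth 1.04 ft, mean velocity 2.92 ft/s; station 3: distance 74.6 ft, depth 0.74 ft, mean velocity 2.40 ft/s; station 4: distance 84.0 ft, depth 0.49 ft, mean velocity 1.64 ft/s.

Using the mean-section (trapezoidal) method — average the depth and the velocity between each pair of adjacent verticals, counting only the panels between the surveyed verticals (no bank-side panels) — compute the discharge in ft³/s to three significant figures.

Panel 1-2: Δb = 16.4 ft, d̄ = (0.37+1.04)/2 = 0.705, v̄ = (1.43+2.92)/2 = 2.175 → q = 16.4×0.705×2.175 = 25.15 ft³/s
Panel 2-3: Δb = 50.3 ft, d̄ = (1.04+0.74)/2 = 0.89, v̄ = (2.92+2.40)/2 = 2.66 → q = 50.3×0.89×2.66 = 119.1 ft³/s
Panel 3-4: Δb = 9.4 ft, d̄ = (0.74+0.49)/2 = 0.615, v̄ = (2.40+1.64)/2 = 2.02 → q = 9.4×0.615×2.02 = 11.68 ft³/s
Q = Σ q = 155.9 ft³/s

156 ft³/s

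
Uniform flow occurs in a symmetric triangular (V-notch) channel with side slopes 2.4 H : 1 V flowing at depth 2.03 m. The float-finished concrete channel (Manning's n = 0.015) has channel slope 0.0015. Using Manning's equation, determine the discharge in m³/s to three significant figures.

A = z·y² = 2.4×2.03² = 9.890 m²
P = 2y√(1+z²) = 2×2.03×√(1+2.4²) = 10.56 m
R = A/P = 9.890/10.56 = 0.9369 m
Q = (1/n)·A·R^(2/3)·S^(1/2) = (1/0.015) × 9.890 × 0.9369^(2/3) × 0.0015^(1/2) = 24.45 m³/s

24.5 m³/s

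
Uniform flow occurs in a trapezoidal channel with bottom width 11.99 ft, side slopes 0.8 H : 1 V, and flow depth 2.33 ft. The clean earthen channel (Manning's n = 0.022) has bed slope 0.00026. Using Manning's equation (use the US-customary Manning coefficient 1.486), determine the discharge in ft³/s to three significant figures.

52.0 ft³/s

A = (b + z·y)·y = (11.99 + 0.8×2.33)×2.33 = 32.28 ft²
P = b + 2y√(1+z²) = 11.99 + 2×2.33×√(1+0.8²) = 17.96 ft
R = A/P = 32.28/17.96 = 1.798 ft
Q = (1.486/n)·A·R^(2/3)·S^(1/2) = (1.486/0.022) × 32.28 × 1.798^(2/3) × 0.00026^(1/2) = 51.98 ft³/s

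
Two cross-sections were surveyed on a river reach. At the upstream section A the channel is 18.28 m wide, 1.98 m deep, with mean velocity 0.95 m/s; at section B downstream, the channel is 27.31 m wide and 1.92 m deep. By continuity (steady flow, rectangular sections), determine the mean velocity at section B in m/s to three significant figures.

Q = A₁V₁ = (18.28×1.98) × 0.95 = 34.38 m³/s
A₂ = 27.31 × 1.92 = 52.44 m²
V₂ = Q/A₂ = 34.38/52.44 = 0.6558 m/s

0.656 m/s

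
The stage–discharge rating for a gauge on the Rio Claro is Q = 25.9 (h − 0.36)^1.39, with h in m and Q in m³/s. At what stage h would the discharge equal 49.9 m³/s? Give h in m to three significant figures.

1.96 m

h − h₀ = (Q/C)^(1/b) = (49.9/25.9)^(1/1.39) = 1.603 m
h = 0.36 + 1.603 = 1.963 m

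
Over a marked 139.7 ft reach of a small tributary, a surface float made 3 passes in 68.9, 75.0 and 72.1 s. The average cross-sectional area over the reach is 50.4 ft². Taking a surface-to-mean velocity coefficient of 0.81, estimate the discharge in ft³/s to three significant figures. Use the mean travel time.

79.2 ft³/s

t̄ = (68.9 + 75.0 + 72.1) / 3 = 72 s
v_surface = L / t̄ = 139.7 / 72 = 1.940 ft/s
v_mean = 0.81 × 1.940 = 1.572 ft/s
Q = A × v_mean = 50.4 × 1.572 = 79.21 ft³/s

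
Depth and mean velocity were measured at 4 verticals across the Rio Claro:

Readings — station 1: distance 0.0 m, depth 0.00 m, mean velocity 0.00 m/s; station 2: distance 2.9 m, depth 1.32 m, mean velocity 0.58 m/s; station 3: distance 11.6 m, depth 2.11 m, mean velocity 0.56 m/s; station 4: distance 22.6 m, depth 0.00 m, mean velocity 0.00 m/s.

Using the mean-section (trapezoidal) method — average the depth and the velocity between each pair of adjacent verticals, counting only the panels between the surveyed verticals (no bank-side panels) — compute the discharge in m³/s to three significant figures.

12.3 m³/s

Panel 1-2: Δb = 2.9 m, d̄ = (0.00+1.32)/2 = 0.66, v̄ = (0.00+0.58)/2 = 0.29 → q = 2.9×0.66×0.29 = 0.5551 m³/s
Panel 2-3: Δb = 8.7 m, d̄ = (1.32+2.11)/2 = 1.715, v̄ = (0.58+0.56)/2 = 0.57 → q = 8.7×1.715×0.57 = 8.505 m³/s
Panel 3-4: Δb = 11 m, d̄ = (2.11+0.00)/2 = 1.055, v̄ = (0.56+0.00)/2 = 0.28 → q = 11×1.055×0.28 = 3.249 m³/s
Q = Σ q = 12.31 m³/s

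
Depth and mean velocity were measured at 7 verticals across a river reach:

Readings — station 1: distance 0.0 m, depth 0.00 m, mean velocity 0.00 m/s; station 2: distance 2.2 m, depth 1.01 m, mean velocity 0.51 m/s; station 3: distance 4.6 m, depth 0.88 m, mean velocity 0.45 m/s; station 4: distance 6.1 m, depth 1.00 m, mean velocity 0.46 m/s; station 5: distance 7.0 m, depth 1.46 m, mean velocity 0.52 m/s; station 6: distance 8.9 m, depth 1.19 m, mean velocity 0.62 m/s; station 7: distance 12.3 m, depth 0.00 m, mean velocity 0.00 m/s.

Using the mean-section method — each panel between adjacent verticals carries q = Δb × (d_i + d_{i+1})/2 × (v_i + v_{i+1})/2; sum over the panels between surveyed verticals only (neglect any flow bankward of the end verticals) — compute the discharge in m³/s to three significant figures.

Panel 1-2: Δb = 2.2 m, d̄ = (0.00+1.01)/2 = 0.505, v̄ = (0.00+0.51)/2 = 0.255 → q = 2.2×0.505×0.255 = 0.2833 m³/s
Panel 2-3: Δb = 2.4 m, d̄ = (1.01+0.88)/2 = 0.945, v̄ = (0.51+0.45)/2 = 0.48 → q = 2.4×0.945×0.48 = 1.089 m³/s
Panel 3-4: Δb = 1.5 m, d̄ = (0.88+1.00)/2 = 0.94, v̄ = (0.45+0.46)/2 = 0.455 → q = 1.5×0.94×0.455 = 0.6416 m³/s
Panel 4-5: Δb = 0.9 m, d̄ = (1.00+1.46)/2 = 1.23, v̄ = (0.46+0.52)/2 = 0.49 → q = 0.9×1.23×0.49 = 0.5424 m³/s
Panel 5-6: Δb = 1.9 m, d̄ = (1.46+1.19)/2 = 1.325, v̄ = (0.52+0.62)/2 = 0.57 → q = 1.9×1.325×0.57 = 1.435 m³/s
Panel 6-7: Δb = 3.4 m, d̄ = (1.19+0.00)/2 = 0.595, v̄ = (0.62+0.00)/2 = 0.31 → q = 3.4×0.595×0.31 = 0.6271 m³/s
Q = Σ q = 4.618 m³/s

4.62 m³/s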